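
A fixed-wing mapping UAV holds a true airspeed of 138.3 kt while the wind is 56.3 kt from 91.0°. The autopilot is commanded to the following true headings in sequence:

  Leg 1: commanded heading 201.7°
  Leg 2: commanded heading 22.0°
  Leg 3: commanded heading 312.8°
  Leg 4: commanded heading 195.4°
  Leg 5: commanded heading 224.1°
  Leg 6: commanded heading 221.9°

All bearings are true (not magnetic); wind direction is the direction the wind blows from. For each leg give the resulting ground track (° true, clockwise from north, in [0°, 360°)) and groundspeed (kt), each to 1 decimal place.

Leg 1: heading 201.7°; drift +18.4° → track 220.1°, groundspeed 166.7 kt
Leg 2: heading 22.0°; drift -24.0° → track 358.0°, groundspeed 129.3 kt
Leg 3: heading 312.8°; drift -11.8° → track 301.0°, groundspeed 184.1 kt
Leg 4: heading 195.4°; drift +19.7° → track 215.1°, groundspeed 161.8 kt
Leg 5: heading 224.1°; drift +13.1° → track 237.2°, groundspeed 181.5 kt
Leg 6: heading 221.9°; drift +13.7° → track 235.6°, groundspeed 180.3 kt

Leg 1: track=220.1°, groundspeed=166.7 kt
Leg 2: track=358.0°, groundspeed=129.3 kt
Leg 3: track=301.0°, groundspeed=184.1 kt
Leg 4: track=215.1°, groundspeed=161.8 kt
Leg 5: track=237.2°, groundspeed=181.5 kt
Leg 6: track=235.6°, groundspeed=180.3 kt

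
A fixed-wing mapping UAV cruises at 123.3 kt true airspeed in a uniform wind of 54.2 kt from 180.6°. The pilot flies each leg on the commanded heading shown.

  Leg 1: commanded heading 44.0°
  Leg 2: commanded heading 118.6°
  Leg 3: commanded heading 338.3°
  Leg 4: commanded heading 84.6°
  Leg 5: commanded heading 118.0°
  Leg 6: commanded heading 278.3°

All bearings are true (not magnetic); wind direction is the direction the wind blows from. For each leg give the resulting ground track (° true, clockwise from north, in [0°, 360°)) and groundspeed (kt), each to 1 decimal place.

Leg 1: track=31.1°, groundspeed=166.9 kt
Leg 2: track=92.5°, groundspeed=108.9 kt
Leg 3: track=345.1°, groundspeed=174.7 kt
Leg 4: track=61.9°, groundspeed=139.8 kt
Leg 5: track=91.9°, groundspeed=109.5 kt
Leg 6: track=300.7°, groundspeed=141.2 kt

Leg 1: heading 44.0°; drift -12.9° → track 31.1°, groundspeed 166.9 kt
Leg 2: heading 118.6°; drift -26.1° → track 92.5°, groundspeed 108.9 kt
Leg 3: heading 338.3°; drift +6.8° → track 345.1°, groundspeed 174.7 kt
Leg 4: heading 84.6°; drift -22.7° → track 61.9°, groundspeed 139.8 kt
Leg 5: heading 118.0°; drift -26.1° → track 91.9°, groundspeed 109.5 kt
Leg 6: heading 278.3°; drift +22.4° → track 300.7°, groundspeed 141.2 kt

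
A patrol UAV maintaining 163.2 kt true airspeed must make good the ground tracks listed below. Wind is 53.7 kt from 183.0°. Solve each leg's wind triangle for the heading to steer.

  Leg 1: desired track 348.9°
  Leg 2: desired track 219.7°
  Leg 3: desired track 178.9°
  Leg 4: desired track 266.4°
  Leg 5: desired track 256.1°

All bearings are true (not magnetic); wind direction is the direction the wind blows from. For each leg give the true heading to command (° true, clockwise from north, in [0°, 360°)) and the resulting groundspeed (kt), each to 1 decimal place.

Leg 1: heading=344.3°, groundspeed=214.8 kt
Leg 2: heading=208.4°, groundspeed=117.0 kt
Leg 3: heading=180.2°, groundspeed=109.6 kt
Leg 4: heading=247.3°, groundspeed=148.1 kt
Leg 5: heading=237.7°, groundspeed=139.3 kt

Leg 1: desired track 348.9°; wind correction -4.6° → command heading 344.3°, groundspeed 214.8 kt
Leg 2: desired track 219.7°; wind correction -11.3° → command heading 208.4°, groundspeed 117.0 kt
Leg 3: desired track 178.9°; wind correction +1.3° → command heading 180.2°, groundspeed 109.6 kt
Leg 4: desired track 266.4°; wind correction -19.1° → command heading 247.3°, groundspeed 148.1 kt
Leg 5: desired track 256.1°; wind correction -18.4° → command heading 237.7°, groundspeed 139.3 kt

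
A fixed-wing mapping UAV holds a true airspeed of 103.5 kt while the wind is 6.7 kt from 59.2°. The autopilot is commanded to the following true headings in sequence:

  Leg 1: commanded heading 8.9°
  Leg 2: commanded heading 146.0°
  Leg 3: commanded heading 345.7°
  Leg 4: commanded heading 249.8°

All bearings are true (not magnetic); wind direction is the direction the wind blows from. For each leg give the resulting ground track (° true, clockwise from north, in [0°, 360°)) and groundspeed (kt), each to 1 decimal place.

Leg 1: track=5.9°, groundspeed=99.4 kt
Leg 2: track=149.7°, groundspeed=103.3 kt
Leg 3: track=342.1°, groundspeed=101.8 kt
Leg 4: track=249.2°, groundspeed=110.1 kt

Leg 1: heading 8.9°; drift -3.0° → track 5.9°, groundspeed 99.4 kt
Leg 2: heading 146.0°; drift +3.7° → track 149.7°, groundspeed 103.3 kt
Leg 3: heading 345.7°; drift -3.6° → track 342.1°, groundspeed 101.8 kt
Leg 4: heading 249.8°; drift -0.6° → track 249.2°, groundspeed 110.1 kt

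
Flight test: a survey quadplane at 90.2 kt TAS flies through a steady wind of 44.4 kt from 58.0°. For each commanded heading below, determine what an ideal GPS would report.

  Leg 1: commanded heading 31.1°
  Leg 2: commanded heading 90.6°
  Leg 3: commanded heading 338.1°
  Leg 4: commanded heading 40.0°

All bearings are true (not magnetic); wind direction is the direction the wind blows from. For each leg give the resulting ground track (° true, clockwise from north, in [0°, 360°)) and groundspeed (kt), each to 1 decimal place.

Leg 1: heading 31.1°; drift -21.7° → track 9.4°, groundspeed 54.4 kt
Leg 2: heading 90.6°; drift +24.4° → track 115.0°, groundspeed 58.0 kt
Leg 3: heading 338.1°; drift -27.9° → track 310.2°, groundspeed 93.3 kt
Leg 4: heading 40.0°; drift -16.0° → track 24.0°, groundspeed 49.9 kt

Leg 1: track=9.4°, groundspeed=54.4 kt
Leg 2: track=115.0°, groundspeed=58.0 kt
Leg 3: track=310.2°, groundspeed=93.3 kt
Leg 4: track=24.0°, groundspeed=49.9 kt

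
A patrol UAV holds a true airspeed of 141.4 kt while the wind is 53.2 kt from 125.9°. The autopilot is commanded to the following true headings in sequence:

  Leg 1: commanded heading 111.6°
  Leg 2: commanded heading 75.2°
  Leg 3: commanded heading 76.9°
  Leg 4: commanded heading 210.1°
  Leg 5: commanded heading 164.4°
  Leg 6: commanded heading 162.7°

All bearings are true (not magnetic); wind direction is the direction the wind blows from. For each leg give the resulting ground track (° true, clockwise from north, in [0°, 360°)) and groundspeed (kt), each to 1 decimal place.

Leg 1: track=103.3°, groundspeed=90.8 kt
Leg 2: track=54.3°, groundspeed=115.3 kt
Leg 3: track=56.2°, groundspeed=113.8 kt
Leg 4: track=231.4°, groundspeed=146.0 kt
Leg 5: track=182.8°, groundspeed=105.1 kt
Leg 6: track=180.6°, groundspeed=103.8 kt

Leg 1: heading 111.6°; drift -8.3° → track 103.3°, groundspeed 90.8 kt
Leg 2: heading 75.2°; drift -20.9° → track 54.3°, groundspeed 115.3 kt
Leg 3: heading 76.9°; drift -20.7° → track 56.2°, groundspeed 113.8 kt
Leg 4: heading 210.1°; drift +21.3° → track 231.4°, groundspeed 146.0 kt
Leg 5: heading 164.4°; drift +18.4° → track 182.8°, groundspeed 105.1 kt
Leg 6: heading 162.7°; drift +17.9° → track 180.6°, groundspeed 103.8 kt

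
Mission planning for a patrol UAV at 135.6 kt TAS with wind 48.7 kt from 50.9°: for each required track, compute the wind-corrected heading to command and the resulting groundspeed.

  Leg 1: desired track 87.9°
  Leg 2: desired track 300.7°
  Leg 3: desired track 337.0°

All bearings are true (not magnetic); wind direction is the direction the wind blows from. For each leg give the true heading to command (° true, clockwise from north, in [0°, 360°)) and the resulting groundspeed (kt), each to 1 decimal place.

Leg 1: desired track 87.9°; wind correction -12.5° → command heading 75.4°, groundspeed 93.5 kt
Leg 2: desired track 300.7°; wind correction +19.7° → command heading 320.4°, groundspeed 144.5 kt
Leg 3: desired track 337.0°; wind correction +20.2° → command heading 357.2°, groundspeed 113.8 kt

Leg 1: heading=75.4°, groundspeed=93.5 kt
Leg 2: heading=320.4°, groundspeed=144.5 kt
Leg 3: heading=357.2°, groundspeed=113.8 kt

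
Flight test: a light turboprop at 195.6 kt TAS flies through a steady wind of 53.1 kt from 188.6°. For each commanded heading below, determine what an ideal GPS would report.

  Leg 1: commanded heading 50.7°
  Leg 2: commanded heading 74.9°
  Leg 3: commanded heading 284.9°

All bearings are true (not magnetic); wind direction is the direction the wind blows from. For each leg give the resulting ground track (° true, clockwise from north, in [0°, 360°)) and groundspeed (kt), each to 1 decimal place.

Leg 1: heading 50.7°; drift -8.6° → track 42.1°, groundspeed 237.7 kt
Leg 2: heading 74.9°; drift -12.6° → track 62.3°, groundspeed 222.3 kt
Leg 3: heading 284.9°; drift +14.7° → track 299.6°, groundspeed 208.2 kt

Leg 1: track=42.1°, groundspeed=237.7 kt
Leg 2: track=62.3°, groundspeed=222.3 kt
Leg 3: track=299.6°, groundspeed=208.2 kt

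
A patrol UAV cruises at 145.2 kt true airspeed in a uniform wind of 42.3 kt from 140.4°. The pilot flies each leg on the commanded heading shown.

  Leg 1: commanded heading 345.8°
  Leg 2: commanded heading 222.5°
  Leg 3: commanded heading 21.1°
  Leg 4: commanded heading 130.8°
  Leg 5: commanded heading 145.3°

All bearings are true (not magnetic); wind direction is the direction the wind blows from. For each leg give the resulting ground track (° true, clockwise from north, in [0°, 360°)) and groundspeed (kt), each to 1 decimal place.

Leg 1: track=340.2°, groundspeed=184.3 kt
Leg 2: track=239.2°, groundspeed=145.5 kt
Leg 3: track=8.6°, groundspeed=170.0 kt
Leg 4: track=126.9°, groundspeed=103.7 kt
Leg 5: track=147.3°, groundspeed=103.1 kt

Leg 1: heading 345.8°; drift -5.6° → track 340.2°, groundspeed 184.3 kt
Leg 2: heading 222.5°; drift +16.7° → track 239.2°, groundspeed 145.5 kt
Leg 3: heading 21.1°; drift -12.5° → track 8.6°, groundspeed 170.0 kt
Leg 4: heading 130.8°; drift -3.9° → track 126.9°, groundspeed 103.7 kt
Leg 5: heading 145.3°; drift +2.0° → track 147.3°, groundspeed 103.1 kt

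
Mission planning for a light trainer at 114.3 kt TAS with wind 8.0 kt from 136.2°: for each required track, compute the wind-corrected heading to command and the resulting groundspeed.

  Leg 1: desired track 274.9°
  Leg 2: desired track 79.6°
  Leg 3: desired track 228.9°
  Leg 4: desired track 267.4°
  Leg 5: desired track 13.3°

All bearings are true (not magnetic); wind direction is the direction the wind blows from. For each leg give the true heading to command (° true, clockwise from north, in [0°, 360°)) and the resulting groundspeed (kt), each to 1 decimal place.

Leg 1: desired track 274.9°; wind correction -2.6° → command heading 272.3°, groundspeed 120.2 kt
Leg 2: desired track 79.6°; wind correction +3.3° → command heading 82.9°, groundspeed 109.7 kt
Leg 3: desired track 228.9°; wind correction -4.0° → command heading 224.9°, groundspeed 114.4 kt
Leg 4: desired track 267.4°; wind correction -3.0° → command heading 264.4°, groundspeed 119.4 kt
Leg 5: desired track 13.3°; wind correction +3.4° → command heading 16.7°, groundspeed 118.4 kt

Leg 1: heading=272.3°, groundspeed=120.2 kt
Leg 2: heading=82.9°, groundspeed=109.7 kt
Leg 3: heading=224.9°, groundspeed=114.4 kt
Leg 4: heading=264.4°, groundspeed=119.4 kt
Leg 5: heading=16.7°, groundspeed=118.4 kt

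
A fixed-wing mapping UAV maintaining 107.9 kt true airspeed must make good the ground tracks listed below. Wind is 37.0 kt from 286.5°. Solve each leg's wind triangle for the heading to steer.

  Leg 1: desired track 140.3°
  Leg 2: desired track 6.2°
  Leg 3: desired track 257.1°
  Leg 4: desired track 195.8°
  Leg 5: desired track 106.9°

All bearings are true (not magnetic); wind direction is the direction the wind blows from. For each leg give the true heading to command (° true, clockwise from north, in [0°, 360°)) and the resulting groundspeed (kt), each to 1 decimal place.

Leg 1: desired track 140.3°; wind correction +11.0° → command heading 151.3°, groundspeed 136.7 kt
Leg 2: desired track 6.2°; wind correction -19.7° → command heading 346.5°, groundspeed 95.0 kt
Leg 3: desired track 257.1°; wind correction +9.7° → command heading 266.8°, groundspeed 74.1 kt
Leg 4: desired track 195.8°; wind correction +20.1° → command heading 215.9°, groundspeed 101.8 kt
Leg 5: desired track 106.9°; wind correction +0.1° → command heading 107.0°, groundspeed 144.9 kt

Leg 1: heading=151.3°, groundspeed=136.7 kt
Leg 2: heading=346.5°, groundspeed=95.0 kt
Leg 3: heading=266.8°, groundspeed=74.1 kt
Leg 4: heading=215.9°, groundspeed=101.8 kt
Leg 5: heading=107.0°, groundspeed=144.9 kt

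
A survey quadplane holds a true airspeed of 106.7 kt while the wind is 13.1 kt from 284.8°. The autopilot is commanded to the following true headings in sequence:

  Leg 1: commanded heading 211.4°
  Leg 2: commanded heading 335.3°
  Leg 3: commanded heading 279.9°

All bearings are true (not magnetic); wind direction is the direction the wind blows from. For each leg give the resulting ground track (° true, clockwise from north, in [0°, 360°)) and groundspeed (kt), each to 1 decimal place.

Leg 1: track=204.4°, groundspeed=103.7 kt
Leg 2: track=341.2°, groundspeed=98.9 kt
Leg 3: track=279.2°, groundspeed=93.7 kt

Leg 1: heading 211.4°; drift -7.0° → track 204.4°, groundspeed 103.7 kt
Leg 2: heading 335.3°; drift +5.9° → track 341.2°, groundspeed 98.9 kt
Leg 3: heading 279.9°; drift -0.7° → track 279.2°, groundspeed 93.7 kt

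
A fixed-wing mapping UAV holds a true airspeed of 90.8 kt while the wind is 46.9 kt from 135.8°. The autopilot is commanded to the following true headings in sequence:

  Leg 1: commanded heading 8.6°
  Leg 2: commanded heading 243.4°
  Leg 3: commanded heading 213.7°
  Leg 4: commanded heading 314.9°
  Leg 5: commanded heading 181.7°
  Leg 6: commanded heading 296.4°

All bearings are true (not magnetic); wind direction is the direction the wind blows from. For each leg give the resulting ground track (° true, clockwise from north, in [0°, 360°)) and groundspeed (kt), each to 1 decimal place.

Leg 1: track=351.2°, groundspeed=124.9 kt
Leg 2: track=266.5°, groundspeed=114.1 kt
Leg 3: track=243.2°, groundspeed=93.1 kt
Leg 4: track=315.2°, groundspeed=137.7 kt
Leg 5: track=211.8°, groundspeed=67.2 kt
Leg 6: track=303.0°, groundspeed=135.9 kt

Leg 1: heading 8.6°; drift -17.4° → track 351.2°, groundspeed 124.9 kt
Leg 2: heading 243.4°; drift +23.1° → track 266.5°, groundspeed 114.1 kt
Leg 3: heading 213.7°; drift +29.5° → track 243.2°, groundspeed 93.1 kt
Leg 4: heading 314.9°; drift +0.3° → track 315.2°, groundspeed 137.7 kt
Leg 5: heading 181.7°; drift +30.1° → track 211.8°, groundspeed 67.2 kt
Leg 6: heading 296.4°; drift +6.6° → track 303.0°, groundspeed 135.9 kt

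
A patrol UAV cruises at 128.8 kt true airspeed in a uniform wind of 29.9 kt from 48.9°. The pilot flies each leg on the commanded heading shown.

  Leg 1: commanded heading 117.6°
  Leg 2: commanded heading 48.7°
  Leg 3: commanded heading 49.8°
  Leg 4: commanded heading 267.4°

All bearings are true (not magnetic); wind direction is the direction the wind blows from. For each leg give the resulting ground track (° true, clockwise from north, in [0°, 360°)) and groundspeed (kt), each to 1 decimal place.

Leg 1: heading 117.6°; drift +13.3° → track 130.9°, groundspeed 121.2 kt
Leg 2: heading 48.7°; drift -0.1° → track 48.6°, groundspeed 98.9 kt
Leg 3: heading 49.8°; drift +0.3° → track 50.1°, groundspeed 98.9 kt
Leg 4: heading 267.4°; drift -7.0° → track 260.4°, groundspeed 153.3 kt

Leg 1: track=130.9°, groundspeed=121.2 kt
Leg 2: track=48.6°, groundspeed=98.9 kt
Leg 3: track=50.1°, groundspeed=98.9 kt
Leg 4: track=260.4°, groundspeed=153.3 kt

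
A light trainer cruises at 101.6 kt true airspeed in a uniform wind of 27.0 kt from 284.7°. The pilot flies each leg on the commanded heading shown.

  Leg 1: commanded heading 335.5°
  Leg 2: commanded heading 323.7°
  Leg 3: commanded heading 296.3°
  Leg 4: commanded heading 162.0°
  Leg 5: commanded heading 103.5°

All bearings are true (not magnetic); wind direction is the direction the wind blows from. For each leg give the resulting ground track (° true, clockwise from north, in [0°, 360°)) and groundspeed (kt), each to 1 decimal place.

Leg 1: track=349.4°, groundspeed=87.1 kt
Leg 2: track=335.6°, groundspeed=82.4 kt
Leg 3: track=300.4°, groundspeed=75.3 kt
Leg 4: track=150.9°, groundspeed=118.4 kt
Leg 5: track=103.8°, groundspeed=128.6 kt

Leg 1: heading 335.5°; drift +13.9° → track 349.4°, groundspeed 87.1 kt
Leg 2: heading 323.7°; drift +11.9° → track 335.6°, groundspeed 82.4 kt
Leg 3: heading 296.3°; drift +4.1° → track 300.4°, groundspeed 75.3 kt
Leg 4: heading 162.0°; drift -11.1° → track 150.9°, groundspeed 118.4 kt
Leg 5: heading 103.5°; drift +0.3° → track 103.8°, groundspeed 128.6 kt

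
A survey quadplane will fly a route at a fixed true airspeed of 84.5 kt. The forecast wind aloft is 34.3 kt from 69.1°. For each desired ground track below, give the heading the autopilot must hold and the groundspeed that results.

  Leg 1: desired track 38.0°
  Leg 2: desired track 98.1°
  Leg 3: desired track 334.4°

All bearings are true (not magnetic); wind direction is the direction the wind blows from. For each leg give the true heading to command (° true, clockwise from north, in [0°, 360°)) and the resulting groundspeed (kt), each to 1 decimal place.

Leg 1: desired track 38.0°; wind correction +12.1° → command heading 50.1°, groundspeed 53.3 kt
Leg 2: desired track 98.1°; wind correction -11.3° → command heading 86.8°, groundspeed 52.8 kt
Leg 3: desired track 334.4°; wind correction +23.9° → command heading 358.3°, groundspeed 80.1 kt

Leg 1: heading=50.1°, groundspeed=53.3 kt
Leg 2: heading=86.8°, groundspeed=52.8 kt
Leg 3: heading=358.3°, groundspeed=80.1 kt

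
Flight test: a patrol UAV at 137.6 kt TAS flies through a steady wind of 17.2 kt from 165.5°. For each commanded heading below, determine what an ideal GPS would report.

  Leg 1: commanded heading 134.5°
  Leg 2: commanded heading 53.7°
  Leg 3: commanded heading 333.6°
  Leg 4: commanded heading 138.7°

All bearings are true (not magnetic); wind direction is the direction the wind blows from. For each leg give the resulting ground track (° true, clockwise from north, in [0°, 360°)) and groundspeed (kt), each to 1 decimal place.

Leg 1: heading 134.5°; drift -4.1° → track 130.4°, groundspeed 123.2 kt
Leg 2: heading 53.7°; drift -6.3° → track 47.4°, groundspeed 144.9 kt
Leg 3: heading 333.6°; drift +1.3° → track 334.9°, groundspeed 154.5 kt
Leg 4: heading 138.7°; drift -3.6° → track 135.1°, groundspeed 122.5 kt

Leg 1: track=130.4°, groundspeed=123.2 kt
Leg 2: track=47.4°, groundspeed=144.9 kt
Leg 3: track=334.9°, groundspeed=154.5 kt
Leg 4: track=135.1°, groundspeed=122.5 kt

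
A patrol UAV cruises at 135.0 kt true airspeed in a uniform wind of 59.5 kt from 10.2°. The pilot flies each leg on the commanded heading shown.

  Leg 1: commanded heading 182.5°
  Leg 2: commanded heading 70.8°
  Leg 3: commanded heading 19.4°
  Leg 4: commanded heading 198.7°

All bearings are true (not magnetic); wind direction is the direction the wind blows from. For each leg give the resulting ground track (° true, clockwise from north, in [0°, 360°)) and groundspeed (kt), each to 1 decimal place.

Leg 1: heading 182.5°; drift +2.4° → track 184.9°, groundspeed 194.1 kt
Leg 2: heading 70.8°; drift +26.1° → track 96.9°, groundspeed 117.8 kt
Leg 3: heading 19.4°; drift +7.1° → track 26.5°, groundspeed 76.9 kt
Leg 4: heading 198.7°; drift -2.6° → track 196.1°, groundspeed 194.0 kt

Leg 1: track=184.9°, groundspeed=194.1 kt
Leg 2: track=96.9°, groundspeed=117.8 kt
Leg 3: track=26.5°, groundspeed=76.9 kt
Leg 4: track=196.1°, groundspeed=194.0 kt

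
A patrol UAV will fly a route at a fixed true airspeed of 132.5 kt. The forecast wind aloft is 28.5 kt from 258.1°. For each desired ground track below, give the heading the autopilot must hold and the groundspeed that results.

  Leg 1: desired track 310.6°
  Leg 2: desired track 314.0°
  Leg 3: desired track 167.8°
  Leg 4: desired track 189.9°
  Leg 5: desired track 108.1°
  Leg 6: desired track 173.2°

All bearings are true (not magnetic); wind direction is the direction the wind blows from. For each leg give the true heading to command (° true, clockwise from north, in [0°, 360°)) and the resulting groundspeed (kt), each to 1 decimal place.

Leg 1: desired track 310.6°; wind correction -9.8° → command heading 300.8°, groundspeed 113.2 kt
Leg 2: desired track 314.0°; wind correction -10.3° → command heading 303.7°, groundspeed 114.4 kt
Leg 3: desired track 167.8°; wind correction +12.4° → command heading 180.2°, groundspeed 129.5 kt
Leg 4: desired track 189.9°; wind correction +11.5° → command heading 201.4°, groundspeed 119.2 kt
Leg 5: desired track 108.1°; wind correction +6.2° → command heading 114.3°, groundspeed 156.4 kt
Leg 6: desired track 173.2°; wind correction +12.4° → command heading 185.6°, groundspeed 126.9 kt

Leg 1: heading=300.8°, groundspeed=113.2 kt
Leg 2: heading=303.7°, groundspeed=114.4 kt
Leg 3: heading=180.2°, groundspeed=129.5 kt
Leg 4: heading=201.4°, groundspeed=119.2 kt
Leg 5: heading=114.3°, groundspeed=156.4 kt
Leg 6: heading=185.6°, groundspeed=126.9 kt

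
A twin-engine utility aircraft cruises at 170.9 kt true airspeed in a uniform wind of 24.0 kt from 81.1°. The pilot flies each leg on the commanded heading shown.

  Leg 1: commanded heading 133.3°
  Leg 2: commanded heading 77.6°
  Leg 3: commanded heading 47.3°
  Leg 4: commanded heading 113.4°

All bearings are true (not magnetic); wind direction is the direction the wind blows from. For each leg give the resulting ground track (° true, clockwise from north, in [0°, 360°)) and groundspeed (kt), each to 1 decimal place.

Leg 1: track=140.2°, groundspeed=157.3 kt
Leg 2: track=77.0°, groundspeed=147.0 kt
Leg 3: track=42.2°, groundspeed=151.5 kt
Leg 4: track=118.3°, groundspeed=151.2 kt

Leg 1: heading 133.3°; drift +6.9° → track 140.2°, groundspeed 157.3 kt
Leg 2: heading 77.6°; drift -0.6° → track 77.0°, groundspeed 147.0 kt
Leg 3: heading 47.3°; drift -5.1° → track 42.2°, groundspeed 151.5 kt
Leg 4: heading 113.4°; drift +4.9° → track 118.3°, groundspeed 151.2 kt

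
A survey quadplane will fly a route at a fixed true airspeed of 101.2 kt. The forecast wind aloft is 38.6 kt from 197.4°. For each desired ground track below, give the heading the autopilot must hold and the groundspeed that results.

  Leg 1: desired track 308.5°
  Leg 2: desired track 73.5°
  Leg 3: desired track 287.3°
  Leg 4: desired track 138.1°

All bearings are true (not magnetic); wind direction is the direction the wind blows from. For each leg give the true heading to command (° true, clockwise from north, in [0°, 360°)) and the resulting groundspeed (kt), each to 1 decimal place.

Leg 1: heading=287.7°, groundspeed=108.5 kt
Leg 2: heading=92.0°, groundspeed=117.5 kt
Leg 3: heading=264.9°, groundspeed=93.5 kt
Leg 4: heading=157.2°, groundspeed=75.9 kt

Leg 1: desired track 308.5°; wind correction -20.8° → command heading 287.7°, groundspeed 108.5 kt
Leg 2: desired track 73.5°; wind correction +18.5° → command heading 92.0°, groundspeed 117.5 kt
Leg 3: desired track 287.3°; wind correction -22.4° → command heading 264.9°, groundspeed 93.5 kt
Leg 4: desired track 138.1°; wind correction +19.1° → command heading 157.2°, groundspeed 75.9 kt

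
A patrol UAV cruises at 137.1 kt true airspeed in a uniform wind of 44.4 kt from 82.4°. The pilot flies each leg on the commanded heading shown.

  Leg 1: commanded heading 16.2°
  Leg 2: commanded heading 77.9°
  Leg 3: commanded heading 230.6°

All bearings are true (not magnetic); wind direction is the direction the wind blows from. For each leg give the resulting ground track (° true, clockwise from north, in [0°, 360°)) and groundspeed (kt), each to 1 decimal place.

Leg 1: track=357.4°, groundspeed=125.9 kt
Leg 2: track=75.8°, groundspeed=92.9 kt
Leg 3: track=238.2°, groundspeed=176.4 kt

Leg 1: heading 16.2°; drift -18.8° → track 357.4°, groundspeed 125.9 kt
Leg 2: heading 77.9°; drift -2.1° → track 75.8°, groundspeed 92.9 kt
Leg 3: heading 230.6°; drift +7.6° → track 238.2°, groundspeed 176.4 kt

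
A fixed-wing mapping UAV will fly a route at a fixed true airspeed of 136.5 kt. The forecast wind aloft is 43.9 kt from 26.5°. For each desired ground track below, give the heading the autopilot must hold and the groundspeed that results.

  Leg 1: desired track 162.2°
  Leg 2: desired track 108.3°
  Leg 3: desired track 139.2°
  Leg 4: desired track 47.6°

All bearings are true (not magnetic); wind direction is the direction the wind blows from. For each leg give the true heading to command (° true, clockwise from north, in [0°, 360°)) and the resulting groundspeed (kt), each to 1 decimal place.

Leg 1: heading=149.2°, groundspeed=164.4 kt
Leg 2: heading=89.7°, groundspeed=123.1 kt
Leg 3: heading=121.9°, groundspeed=147.3 kt
Leg 4: heading=41.0°, groundspeed=94.6 kt

Leg 1: desired track 162.2°; wind correction -13.0° → command heading 149.2°, groundspeed 164.4 kt
Leg 2: desired track 108.3°; wind correction -18.6° → command heading 89.7°, groundspeed 123.1 kt
Leg 3: desired track 139.2°; wind correction -17.3° → command heading 121.9°, groundspeed 147.3 kt
Leg 4: desired track 47.6°; wind correction -6.6° → command heading 41.0°, groundspeed 94.6 kt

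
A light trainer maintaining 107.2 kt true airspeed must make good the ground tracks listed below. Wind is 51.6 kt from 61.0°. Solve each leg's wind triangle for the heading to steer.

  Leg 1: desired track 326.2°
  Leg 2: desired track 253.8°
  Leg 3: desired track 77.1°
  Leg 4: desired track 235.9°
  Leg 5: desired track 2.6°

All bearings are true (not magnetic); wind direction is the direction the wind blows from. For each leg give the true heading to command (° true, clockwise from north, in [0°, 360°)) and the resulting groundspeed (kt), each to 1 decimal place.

Leg 1: heading=354.9°, groundspeed=98.4 kt
Leg 2: heading=259.9°, groundspeed=156.9 kt
Leg 3: heading=69.4°, groundspeed=56.7 kt
Leg 4: heading=233.4°, groundspeed=158.5 kt
Leg 5: heading=26.8°, groundspeed=70.7 kt

Leg 1: desired track 326.2°; wind correction +28.7° → command heading 354.9°, groundspeed 98.4 kt
Leg 2: desired track 253.8°; wind correction +6.1° → command heading 259.9°, groundspeed 156.9 kt
Leg 3: desired track 77.1°; wind correction -7.7° → command heading 69.4°, groundspeed 56.7 kt
Leg 4: desired track 235.9°; wind correction -2.5° → command heading 233.4°, groundspeed 158.5 kt
Leg 5: desired track 2.6°; wind correction +24.2° → command heading 26.8°, groundspeed 70.7 kt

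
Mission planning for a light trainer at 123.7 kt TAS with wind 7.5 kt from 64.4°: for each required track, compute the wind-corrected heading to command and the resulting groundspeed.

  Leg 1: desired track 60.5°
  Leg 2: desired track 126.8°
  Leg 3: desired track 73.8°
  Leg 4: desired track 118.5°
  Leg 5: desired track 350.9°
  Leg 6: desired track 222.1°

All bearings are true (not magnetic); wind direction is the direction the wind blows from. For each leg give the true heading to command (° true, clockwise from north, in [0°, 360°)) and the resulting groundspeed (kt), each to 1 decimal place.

Leg 1: desired track 60.5°; wind correction +0.2° → command heading 60.7°, groundspeed 116.2 kt
Leg 2: desired track 126.8°; wind correction -3.1° → command heading 123.7°, groundspeed 120.0 kt
Leg 3: desired track 73.8°; wind correction -0.6° → command heading 73.2°, groundspeed 116.3 kt
Leg 4: desired track 118.5°; wind correction -2.8° → command heading 115.7°, groundspeed 119.2 kt
Leg 5: desired track 350.9°; wind correction +3.3° → command heading 354.2°, groundspeed 121.4 kt
Leg 6: desired track 222.1°; wind correction -1.3° → command heading 220.8°, groundspeed 130.6 kt

Leg 1: heading=60.7°, groundspeed=116.2 kt
Leg 2: heading=123.7°, groundspeed=120.0 kt
Leg 3: heading=73.2°, groundspeed=116.3 kt
Leg 4: heading=115.7°, groundspeed=119.2 kt
Leg 5: heading=354.2°, groundspeed=121.4 kt
Leg 6: heading=220.8°, groundspeed=130.6 kt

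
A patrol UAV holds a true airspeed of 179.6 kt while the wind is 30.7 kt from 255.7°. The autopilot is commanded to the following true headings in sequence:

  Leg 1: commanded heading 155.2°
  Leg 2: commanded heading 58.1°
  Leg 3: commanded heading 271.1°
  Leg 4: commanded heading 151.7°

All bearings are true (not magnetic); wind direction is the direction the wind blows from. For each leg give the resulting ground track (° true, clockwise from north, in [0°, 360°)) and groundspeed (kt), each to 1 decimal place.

Leg 1: track=145.9°, groundspeed=187.6 kt
Leg 2: track=60.6°, groundspeed=209.1 kt
Leg 3: track=274.2°, groundspeed=150.2 kt
Leg 4: track=142.7°, groundspeed=189.4 kt

Leg 1: heading 155.2°; drift -9.3° → track 145.9°, groundspeed 187.6 kt
Leg 2: heading 58.1°; drift +2.5° → track 60.6°, groundspeed 209.1 kt
Leg 3: heading 271.1°; drift +3.1° → track 274.2°, groundspeed 150.2 kt
Leg 4: heading 151.7°; drift -9.0° → track 142.7°, groundspeed 189.4 kt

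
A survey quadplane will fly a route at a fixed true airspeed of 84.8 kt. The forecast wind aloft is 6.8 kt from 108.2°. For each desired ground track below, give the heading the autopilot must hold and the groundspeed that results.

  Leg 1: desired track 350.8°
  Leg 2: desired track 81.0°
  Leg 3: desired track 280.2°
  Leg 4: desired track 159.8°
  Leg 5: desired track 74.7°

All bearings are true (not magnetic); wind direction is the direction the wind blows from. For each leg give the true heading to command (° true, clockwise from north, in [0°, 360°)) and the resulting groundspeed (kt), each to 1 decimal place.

Leg 1: heading=354.9°, groundspeed=87.7 kt
Leg 2: heading=83.1°, groundspeed=78.7 kt
Leg 3: heading=279.6°, groundspeed=91.5 kt
Leg 4: heading=156.2°, groundspeed=80.4 kt
Leg 5: heading=77.2°, groundspeed=79.0 kt

Leg 1: desired track 350.8°; wind correction +4.1° → command heading 354.9°, groundspeed 87.7 kt
Leg 2: desired track 81.0°; wind correction +2.1° → command heading 83.1°, groundspeed 78.7 kt
Leg 3: desired track 280.2°; wind correction -0.6° → command heading 279.6°, groundspeed 91.5 kt
Leg 4: desired track 159.8°; wind correction -3.6° → command heading 156.2°, groundspeed 80.4 kt
Leg 5: desired track 74.7°; wind correction +2.5° → command heading 77.2°, groundspeed 79.0 kt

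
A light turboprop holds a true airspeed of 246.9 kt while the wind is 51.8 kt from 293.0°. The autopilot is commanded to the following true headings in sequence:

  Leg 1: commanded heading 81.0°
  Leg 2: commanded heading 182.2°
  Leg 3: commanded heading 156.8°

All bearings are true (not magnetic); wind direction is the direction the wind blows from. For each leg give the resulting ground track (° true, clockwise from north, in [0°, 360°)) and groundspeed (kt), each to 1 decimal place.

Leg 1: track=86.4°, groundspeed=292.1 kt
Leg 2: track=171.9°, groundspeed=269.7 kt
Leg 3: track=149.6°, groundspeed=286.5 kt

Leg 1: heading 81.0°; drift +5.4° → track 86.4°, groundspeed 292.1 kt
Leg 2: heading 182.2°; drift -10.3° → track 171.9°, groundspeed 269.7 kt
Leg 3: heading 156.8°; drift -7.2° → track 149.6°, groundspeed 286.5 kt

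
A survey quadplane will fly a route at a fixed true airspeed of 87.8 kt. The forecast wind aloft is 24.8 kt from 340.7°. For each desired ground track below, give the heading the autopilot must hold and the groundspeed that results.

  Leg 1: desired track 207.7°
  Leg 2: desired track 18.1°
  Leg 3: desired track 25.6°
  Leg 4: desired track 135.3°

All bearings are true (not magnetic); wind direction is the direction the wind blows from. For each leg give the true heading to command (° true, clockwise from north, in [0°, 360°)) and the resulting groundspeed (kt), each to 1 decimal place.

Leg 1: heading=219.6°, groundspeed=102.8 kt
Leg 2: heading=8.2°, groundspeed=66.8 kt
Leg 3: heading=14.1°, groundspeed=68.5 kt
Leg 4: heading=128.3°, groundspeed=109.6 kt

Leg 1: desired track 207.7°; wind correction +11.9° → command heading 219.6°, groundspeed 102.8 kt
Leg 2: desired track 18.1°; wind correction -9.9° → command heading 8.2°, groundspeed 66.8 kt
Leg 3: desired track 25.6°; wind correction -11.5° → command heading 14.1°, groundspeed 68.5 kt
Leg 4: desired track 135.3°; wind correction -7.0° → command heading 128.3°, groundspeed 109.6 kt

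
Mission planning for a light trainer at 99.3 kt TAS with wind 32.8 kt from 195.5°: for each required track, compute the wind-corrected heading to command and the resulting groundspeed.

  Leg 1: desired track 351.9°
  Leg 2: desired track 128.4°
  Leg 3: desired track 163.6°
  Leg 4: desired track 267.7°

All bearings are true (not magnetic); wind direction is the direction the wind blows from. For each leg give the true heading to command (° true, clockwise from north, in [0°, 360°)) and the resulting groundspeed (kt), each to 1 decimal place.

Leg 1: heading=344.3°, groundspeed=128.5 kt
Leg 2: heading=146.1°, groundspeed=81.8 kt
Leg 3: heading=173.7°, groundspeed=69.9 kt
Leg 4: heading=249.4°, groundspeed=84.2 kt

Leg 1: desired track 351.9°; wind correction -7.6° → command heading 344.3°, groundspeed 128.5 kt
Leg 2: desired track 128.4°; wind correction +17.7° → command heading 146.1°, groundspeed 81.8 kt
Leg 3: desired track 163.6°; wind correction +10.1° → command heading 173.7°, groundspeed 69.9 kt
Leg 4: desired track 267.7°; wind correction -18.3° → command heading 249.4°, groundspeed 84.2 kt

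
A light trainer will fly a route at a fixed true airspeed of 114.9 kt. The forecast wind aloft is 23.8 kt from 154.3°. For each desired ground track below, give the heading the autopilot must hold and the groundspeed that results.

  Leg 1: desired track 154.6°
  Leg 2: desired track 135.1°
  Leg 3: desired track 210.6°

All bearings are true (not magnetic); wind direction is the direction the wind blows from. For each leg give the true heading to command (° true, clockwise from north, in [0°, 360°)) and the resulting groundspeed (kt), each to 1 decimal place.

Leg 1: heading=154.5°, groundspeed=91.1 kt
Leg 2: heading=139.0°, groundspeed=92.2 kt
Leg 3: heading=200.7°, groundspeed=100.0 kt

Leg 1: desired track 154.6°; wind correction -0.1° → command heading 154.5°, groundspeed 91.1 kt
Leg 2: desired track 135.1°; wind correction +3.9° → command heading 139.0°, groundspeed 92.2 kt
Leg 3: desired track 210.6°; wind correction -9.9° → command heading 200.7°, groundspeed 100.0 kt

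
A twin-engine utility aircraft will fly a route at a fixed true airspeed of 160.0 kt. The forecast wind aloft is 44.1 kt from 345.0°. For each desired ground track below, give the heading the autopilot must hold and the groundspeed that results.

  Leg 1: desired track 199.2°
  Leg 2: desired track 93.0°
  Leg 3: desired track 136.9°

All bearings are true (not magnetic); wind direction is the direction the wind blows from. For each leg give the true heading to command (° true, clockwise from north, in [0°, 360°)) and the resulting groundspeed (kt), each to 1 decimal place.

Leg 1: desired track 199.2°; wind correction +8.9° → command heading 208.1°, groundspeed 194.5 kt
Leg 2: desired track 93.0°; wind correction -15.2° → command heading 77.8°, groundspeed 168.0 kt
Leg 3: desired track 136.9°; wind correction -7.5° → command heading 129.4°, groundspeed 197.5 kt

Leg 1: heading=208.1°, groundspeed=194.5 kt
Leg 2: heading=77.8°, groundspeed=168.0 kt
Leg 3: heading=129.4°, groundspeed=197.5 kt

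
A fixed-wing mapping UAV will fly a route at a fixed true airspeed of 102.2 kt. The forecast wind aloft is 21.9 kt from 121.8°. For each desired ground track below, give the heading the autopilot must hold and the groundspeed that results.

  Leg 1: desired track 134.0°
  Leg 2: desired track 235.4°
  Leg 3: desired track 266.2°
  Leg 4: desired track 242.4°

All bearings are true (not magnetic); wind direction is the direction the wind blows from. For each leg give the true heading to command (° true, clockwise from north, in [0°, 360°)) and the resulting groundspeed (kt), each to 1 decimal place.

Leg 1: desired track 134.0°; wind correction -2.6° → command heading 131.4°, groundspeed 80.7 kt
Leg 2: desired track 235.4°; wind correction -11.3° → command heading 224.1°, groundspeed 109.0 kt
Leg 3: desired track 266.2°; wind correction -7.2° → command heading 259.0°, groundspeed 119.2 kt
Leg 4: desired track 242.4°; wind correction -10.6° → command heading 231.8°, groundspeed 111.6 kt

Leg 1: heading=131.4°, groundspeed=80.7 kt
Leg 2: heading=224.1°, groundspeed=109.0 kt
Leg 3: heading=259.0°, groundspeed=119.2 kt
Leg 4: heading=231.8°, groundspeed=111.6 kt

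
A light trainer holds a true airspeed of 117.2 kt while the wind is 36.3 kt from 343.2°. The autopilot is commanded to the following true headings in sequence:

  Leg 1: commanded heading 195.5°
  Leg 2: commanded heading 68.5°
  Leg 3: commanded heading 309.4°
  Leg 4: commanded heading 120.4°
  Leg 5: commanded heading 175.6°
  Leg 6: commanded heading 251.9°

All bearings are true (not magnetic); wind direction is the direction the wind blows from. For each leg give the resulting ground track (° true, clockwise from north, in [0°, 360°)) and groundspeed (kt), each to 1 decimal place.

Leg 1: heading 195.5°; drift -7.5° → track 188.0°, groundspeed 149.1 kt
Leg 2: heading 68.5°; drift +17.6° → track 86.1°, groundspeed 119.8 kt
Leg 3: heading 309.4°; drift -13.1° → track 296.3°, groundspeed 89.3 kt
Leg 4: heading 120.4°; drift +9.7° → track 130.1°, groundspeed 145.9 kt
Leg 5: heading 175.6°; drift -2.9° → track 172.7°, groundspeed 152.9 kt
Leg 6: heading 251.9°; drift -17.1° → track 234.8°, groundspeed 123.5 kt

Leg 1: track=188.0°, groundspeed=149.1 kt
Leg 2: track=86.1°, groundspeed=119.8 kt
Leg 3: track=296.3°, groundspeed=89.3 kt
Leg 4: track=130.1°, groundspeed=145.9 kt
Leg 5: track=172.7°, groundspeed=152.9 kt
Leg 6: track=234.8°, groundspeed=123.5 kt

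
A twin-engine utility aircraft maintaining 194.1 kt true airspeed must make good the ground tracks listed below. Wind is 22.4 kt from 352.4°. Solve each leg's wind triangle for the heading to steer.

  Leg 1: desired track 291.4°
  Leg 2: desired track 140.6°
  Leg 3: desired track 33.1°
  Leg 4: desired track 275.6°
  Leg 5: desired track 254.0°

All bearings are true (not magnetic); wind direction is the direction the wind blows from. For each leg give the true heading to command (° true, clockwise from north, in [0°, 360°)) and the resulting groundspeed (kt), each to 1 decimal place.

Leg 1: heading=297.2°, groundspeed=182.2 kt
Leg 2: heading=137.1°, groundspeed=212.8 kt
Leg 3: heading=28.8°, groundspeed=176.6 kt
Leg 4: heading=282.1°, groundspeed=187.8 kt
Leg 5: heading=260.6°, groundspeed=196.1 kt

Leg 1: desired track 291.4°; wind correction +5.8° → command heading 297.2°, groundspeed 182.2 kt
Leg 2: desired track 140.6°; wind correction -3.5° → command heading 137.1°, groundspeed 212.8 kt
Leg 3: desired track 33.1°; wind correction -4.3° → command heading 28.8°, groundspeed 176.6 kt
Leg 4: desired track 275.6°; wind correction +6.5° → command heading 282.1°, groundspeed 187.8 kt
Leg 5: desired track 254.0°; wind correction +6.6° → command heading 260.6°, groundspeed 196.1 kt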